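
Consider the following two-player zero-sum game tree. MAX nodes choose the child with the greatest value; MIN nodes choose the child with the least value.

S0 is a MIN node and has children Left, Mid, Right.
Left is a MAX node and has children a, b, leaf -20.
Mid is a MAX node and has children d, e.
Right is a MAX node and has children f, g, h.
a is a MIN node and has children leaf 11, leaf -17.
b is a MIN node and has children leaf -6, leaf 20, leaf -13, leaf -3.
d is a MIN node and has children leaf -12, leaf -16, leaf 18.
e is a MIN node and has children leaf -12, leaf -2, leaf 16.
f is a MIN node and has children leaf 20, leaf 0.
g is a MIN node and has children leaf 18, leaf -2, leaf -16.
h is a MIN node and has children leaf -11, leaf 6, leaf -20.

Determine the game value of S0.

a (MIN): min(11, -17) = -17
b (MIN): min(-6, 20, -13, -3) = -13
Left (MAX): max(-17, -13, -20) = -13
d (MIN): min(-12, -16, 18) = -16
e (MIN): min(-12, -2, 16) = -12
Mid (MAX): max(-16, -12) = -12
f (MIN): min(20, 0) = 0
g (MIN): min(18, -2, -16) = -16
h (MIN): min(-11, 6, -20) = -20
Right (MAX): max(0, -16, -20) = 0
S0 (MIN): min(-13, -12, 0) = -13

-13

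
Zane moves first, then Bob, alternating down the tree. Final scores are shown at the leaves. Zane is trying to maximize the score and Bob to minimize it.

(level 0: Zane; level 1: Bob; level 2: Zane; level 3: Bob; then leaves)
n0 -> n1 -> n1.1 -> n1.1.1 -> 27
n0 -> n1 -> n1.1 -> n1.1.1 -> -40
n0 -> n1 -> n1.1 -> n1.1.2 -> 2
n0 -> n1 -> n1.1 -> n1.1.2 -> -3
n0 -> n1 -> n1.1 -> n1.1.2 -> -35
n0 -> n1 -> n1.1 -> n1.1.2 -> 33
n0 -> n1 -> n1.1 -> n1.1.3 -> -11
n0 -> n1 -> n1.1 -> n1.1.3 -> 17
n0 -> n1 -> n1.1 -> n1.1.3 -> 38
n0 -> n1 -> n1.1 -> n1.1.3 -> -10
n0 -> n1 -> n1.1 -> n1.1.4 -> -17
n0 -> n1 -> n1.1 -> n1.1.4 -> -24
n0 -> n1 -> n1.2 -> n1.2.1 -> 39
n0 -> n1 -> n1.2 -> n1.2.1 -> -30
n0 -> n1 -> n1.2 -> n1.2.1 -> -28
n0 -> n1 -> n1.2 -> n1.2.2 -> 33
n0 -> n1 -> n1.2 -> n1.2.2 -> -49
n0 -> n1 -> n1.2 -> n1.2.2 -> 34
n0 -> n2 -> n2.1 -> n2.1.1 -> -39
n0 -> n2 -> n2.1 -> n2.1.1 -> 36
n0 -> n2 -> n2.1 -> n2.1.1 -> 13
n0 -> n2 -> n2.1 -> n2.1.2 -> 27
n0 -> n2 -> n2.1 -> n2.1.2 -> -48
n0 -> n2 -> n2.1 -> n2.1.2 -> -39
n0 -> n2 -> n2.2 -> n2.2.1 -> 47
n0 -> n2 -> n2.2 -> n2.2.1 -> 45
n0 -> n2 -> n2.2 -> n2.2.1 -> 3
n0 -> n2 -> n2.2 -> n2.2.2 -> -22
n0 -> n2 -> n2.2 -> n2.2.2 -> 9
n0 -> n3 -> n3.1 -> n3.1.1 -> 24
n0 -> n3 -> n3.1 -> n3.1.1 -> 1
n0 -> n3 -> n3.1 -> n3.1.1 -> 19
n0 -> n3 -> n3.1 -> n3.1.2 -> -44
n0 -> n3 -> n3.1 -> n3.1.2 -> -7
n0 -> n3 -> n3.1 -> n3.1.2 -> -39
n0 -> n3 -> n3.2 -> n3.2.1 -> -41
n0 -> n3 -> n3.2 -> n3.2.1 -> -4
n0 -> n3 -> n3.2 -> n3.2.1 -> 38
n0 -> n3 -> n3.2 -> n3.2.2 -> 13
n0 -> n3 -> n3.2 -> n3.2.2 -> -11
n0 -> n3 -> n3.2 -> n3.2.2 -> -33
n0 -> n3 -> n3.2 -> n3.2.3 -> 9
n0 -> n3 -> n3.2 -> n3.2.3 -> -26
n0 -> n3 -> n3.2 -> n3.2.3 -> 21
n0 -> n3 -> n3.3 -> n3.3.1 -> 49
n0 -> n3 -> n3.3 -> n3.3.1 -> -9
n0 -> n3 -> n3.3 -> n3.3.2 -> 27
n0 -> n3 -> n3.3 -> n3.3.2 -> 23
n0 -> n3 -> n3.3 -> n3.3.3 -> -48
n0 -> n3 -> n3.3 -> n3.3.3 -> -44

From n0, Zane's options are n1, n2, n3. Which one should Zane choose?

n1.1.1 (Bob): min(27, -40) = -40
n1.1.2 (Bob): min(2, -3, -35, 33) = -35
n1.1.3 (Bob): min(-11, 17, 38, -10) = -11
n1.1.4 (Bob): min(-17, -24) = -24
n1.1 (Zane): max(-40, -35, -11, -24) = -11
n1.2.1 (Bob): min(39, -30, -28) = -30
n1.2.2 (Bob): min(33, -49, 34) = -49
n1.2 (Zane): max(-30, -49) = -30
n1 (Bob): min(-11, -30) = -30
n2.1.1 (Bob): min(-39, 36, 13) = -39
n2.1.2 (Bob): min(27, -48, -39) = -48
n2.1 (Zane): max(-39, -48) = -39
n2.2.1 (Bob): min(47, 45, 3) = 3
n2.2.2 (Bob): min(-22, 9) = -22
n2.2 (Zane): max(3, -22) = 3
n2 (Bob): min(-39, 3) = -39
n3.1.1 (Bob): min(24, 1, 19) = 1
n3.1.2 (Bob): min(-44, -7, -39) = -44
n3.1 (Zane): max(1, -44) = 1
n3.2.1 (Bob): min(-41, -4, 38) = -41
n3.2.2 (Bob): min(13, -11, -33) = -33
n3.2.3 (Bob): min(9, -26, 21) = -26
n3.2 (Zane): max(-41, -33, -26) = -26
n3.3.1 (Bob): min(49, -9) = -9
n3.3.2 (Bob): min(27, 23) = 23
n3.3.3 (Bob): min(-48, -44) = -48
n3.3 (Zane): max(-9, 23, -48) = 23
n3 (Bob): min(1, -26, 23) = -26
n0 (Zane): max(-30, -39, -26) = -26
Zane at n0 wants the highest of {n1=-30, n2=-39, n3=-26}, so chooses n3.

n3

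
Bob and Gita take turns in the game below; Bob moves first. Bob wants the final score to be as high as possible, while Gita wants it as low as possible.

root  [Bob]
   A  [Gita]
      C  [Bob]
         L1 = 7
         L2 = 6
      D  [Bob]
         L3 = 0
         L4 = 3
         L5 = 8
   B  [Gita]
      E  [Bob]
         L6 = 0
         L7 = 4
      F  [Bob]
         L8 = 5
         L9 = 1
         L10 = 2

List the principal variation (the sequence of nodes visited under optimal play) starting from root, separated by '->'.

root -> A -> C -> L1

C (Bob): max(7, 6) = 7
D (Bob): max(0, 3, 8) = 8
A (Gita): min(7, 8) = 7
E (Bob): max(0, 4) = 4
F (Bob): max(5, 1, 2) = 5
B (Gita): min(4, 5) = 4
root (Bob): max(7, 4) = 7
At root, Bob picks A (highest: 7).
At A, Gita picks C (lowest: 7).
At C, Bob picks L1 (highest: 7).
Terminal value 7.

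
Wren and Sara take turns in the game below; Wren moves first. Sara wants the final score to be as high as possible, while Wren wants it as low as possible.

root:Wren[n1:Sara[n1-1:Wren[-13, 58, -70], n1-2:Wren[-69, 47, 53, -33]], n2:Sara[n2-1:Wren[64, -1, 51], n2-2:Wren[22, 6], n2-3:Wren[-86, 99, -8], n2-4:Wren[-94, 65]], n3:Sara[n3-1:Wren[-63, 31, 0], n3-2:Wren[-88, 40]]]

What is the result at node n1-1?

-70

n1-1 (Wren): min(-13, 58, -70) = -70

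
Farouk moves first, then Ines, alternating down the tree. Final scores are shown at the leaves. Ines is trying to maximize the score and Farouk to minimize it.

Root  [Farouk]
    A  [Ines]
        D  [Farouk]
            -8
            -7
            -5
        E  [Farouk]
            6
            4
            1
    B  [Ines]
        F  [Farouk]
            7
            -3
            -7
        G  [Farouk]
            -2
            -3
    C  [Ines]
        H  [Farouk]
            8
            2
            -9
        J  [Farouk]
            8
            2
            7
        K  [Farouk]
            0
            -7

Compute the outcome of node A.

1

D (Farouk): min(-8, -7, -5) = -8
E (Farouk): min(6, 4, 1) = 1
A (Ines): max(-8, 1) = 1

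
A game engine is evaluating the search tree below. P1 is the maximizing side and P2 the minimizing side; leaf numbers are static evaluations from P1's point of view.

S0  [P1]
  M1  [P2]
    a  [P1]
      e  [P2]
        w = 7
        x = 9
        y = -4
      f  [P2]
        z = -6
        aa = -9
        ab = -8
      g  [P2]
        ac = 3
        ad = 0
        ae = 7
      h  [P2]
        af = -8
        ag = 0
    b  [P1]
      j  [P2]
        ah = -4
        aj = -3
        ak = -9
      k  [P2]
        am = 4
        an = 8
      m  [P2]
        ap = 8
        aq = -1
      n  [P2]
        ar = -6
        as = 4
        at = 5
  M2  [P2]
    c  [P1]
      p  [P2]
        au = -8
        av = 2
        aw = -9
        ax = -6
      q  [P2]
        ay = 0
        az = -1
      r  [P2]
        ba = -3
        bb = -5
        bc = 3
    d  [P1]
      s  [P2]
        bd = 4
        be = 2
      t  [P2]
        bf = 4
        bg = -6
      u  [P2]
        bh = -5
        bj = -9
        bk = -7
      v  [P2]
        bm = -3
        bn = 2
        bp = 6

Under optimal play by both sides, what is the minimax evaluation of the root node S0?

0

e (P2): min(7, 9, -4) = -4
f (P2): min(-6, -9, -8) = -9
g (P2): min(3, 0, 7) = 0
h (P2): min(-8, 0) = -8
a (P1): max(-4, -9, 0, -8) = 0
j (P2): min(-4, -3, -9) = -9
k (P2): min(4, 8) = 4
m (P2): min(8, -1) = -1
n (P2): min(-6, 4, 5) = -6
b (P1): max(-9, 4, -1, -6) = 4
M1 (P2): min(0, 4) = 0
p (P2): min(-8, 2, -9, -6) = -9
q (P2): min(0, -1) = -1
r (P2): min(-3, -5, 3) = -5
c (P1): max(-9, -1, -5) = -1
s (P2): min(4, 2) = 2
t (P2): min(4, -6) = -6
u (P2): min(-5, -9, -7) = -9
v (P2): min(-3, 2, 6) = -3
d (P1): max(2, -6, -9, -3) = 2
M2 (P2): min(-1, 2) = -1
S0 (P1): max(0, -1) = 0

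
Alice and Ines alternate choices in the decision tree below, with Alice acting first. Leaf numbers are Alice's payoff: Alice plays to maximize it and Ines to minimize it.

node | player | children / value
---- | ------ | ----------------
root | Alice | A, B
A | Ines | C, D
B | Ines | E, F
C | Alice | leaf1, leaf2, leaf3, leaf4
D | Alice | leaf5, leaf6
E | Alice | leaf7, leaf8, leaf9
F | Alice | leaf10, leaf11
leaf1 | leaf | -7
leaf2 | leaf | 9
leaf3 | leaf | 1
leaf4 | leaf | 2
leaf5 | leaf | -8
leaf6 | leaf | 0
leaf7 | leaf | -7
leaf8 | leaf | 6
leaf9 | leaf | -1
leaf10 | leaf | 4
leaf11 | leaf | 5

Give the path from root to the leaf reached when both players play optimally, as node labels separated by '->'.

C (Alice): max(-7, 9, 1, 2) = 9
D (Alice): max(-8, 0) = 0
A (Ines): min(9, 0) = 0
E (Alice): max(-7, 6, -1) = 6
F (Alice): max(4, 5) = 5
B (Ines): min(6, 5) = 5
root (Alice): max(0, 5) = 5
At root, Alice picks B (highest: 5).
At B, Ines picks F (lowest: 5).
At F, Alice picks leaf11 (highest: 5).
Terminal value 5.

root -> B -> F -> leaf11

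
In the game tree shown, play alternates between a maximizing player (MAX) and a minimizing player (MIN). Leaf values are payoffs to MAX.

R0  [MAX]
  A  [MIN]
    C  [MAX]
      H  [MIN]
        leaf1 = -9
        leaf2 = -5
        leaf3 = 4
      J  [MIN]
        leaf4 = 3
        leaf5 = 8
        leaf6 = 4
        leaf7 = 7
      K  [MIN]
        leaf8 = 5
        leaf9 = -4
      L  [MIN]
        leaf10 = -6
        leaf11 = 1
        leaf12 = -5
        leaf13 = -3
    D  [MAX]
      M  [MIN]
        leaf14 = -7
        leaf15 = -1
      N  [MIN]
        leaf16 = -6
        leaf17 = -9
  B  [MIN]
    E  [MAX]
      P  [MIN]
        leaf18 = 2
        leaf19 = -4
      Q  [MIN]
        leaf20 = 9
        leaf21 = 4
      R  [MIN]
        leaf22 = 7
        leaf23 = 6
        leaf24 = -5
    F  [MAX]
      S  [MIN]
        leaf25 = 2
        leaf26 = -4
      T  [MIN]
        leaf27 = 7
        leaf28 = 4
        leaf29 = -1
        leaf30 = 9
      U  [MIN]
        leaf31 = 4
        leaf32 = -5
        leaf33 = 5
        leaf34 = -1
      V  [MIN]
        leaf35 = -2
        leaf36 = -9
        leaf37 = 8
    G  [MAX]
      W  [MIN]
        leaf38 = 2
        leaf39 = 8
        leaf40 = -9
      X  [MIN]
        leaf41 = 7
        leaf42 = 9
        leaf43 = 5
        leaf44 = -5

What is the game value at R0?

-5

H (MIN): min(-9, -5, 4) = -9
J (MIN): min(3, 8, 4, 7) = 3
K (MIN): min(5, -4) = -4
L (MIN): min(-6, 1, -5, -3) = -6
C (MAX): max(-9, 3, -4, -6) = 3
M (MIN): min(-7, -1) = -7
N (MIN): min(-6, -9) = -9
D (MAX): max(-7, -9) = -7
A (MIN): min(3, -7) = -7
P (MIN): min(2, -4) = -4
Q (MIN): min(9, 4) = 4
R (MIN): min(7, 6, -5) = -5
E (MAX): max(-4, 4, -5) = 4
S (MIN): min(2, -4) = -4
T (MIN): min(7, 4, -1, 9) = -1
U (MIN): min(4, -5, 5, -1) = -5
V (MIN): min(-2, -9, 8) = -9
F (MAX): max(-4, -1, -5, -9) = -1
W (MIN): min(2, 8, -9) = -9
X (MIN): min(7, 9, 5, -5) = -5
G (MAX): max(-9, -5) = -5
B (MIN): min(4, -1, -5) = -5
R0 (MAX): max(-7, -5) = -5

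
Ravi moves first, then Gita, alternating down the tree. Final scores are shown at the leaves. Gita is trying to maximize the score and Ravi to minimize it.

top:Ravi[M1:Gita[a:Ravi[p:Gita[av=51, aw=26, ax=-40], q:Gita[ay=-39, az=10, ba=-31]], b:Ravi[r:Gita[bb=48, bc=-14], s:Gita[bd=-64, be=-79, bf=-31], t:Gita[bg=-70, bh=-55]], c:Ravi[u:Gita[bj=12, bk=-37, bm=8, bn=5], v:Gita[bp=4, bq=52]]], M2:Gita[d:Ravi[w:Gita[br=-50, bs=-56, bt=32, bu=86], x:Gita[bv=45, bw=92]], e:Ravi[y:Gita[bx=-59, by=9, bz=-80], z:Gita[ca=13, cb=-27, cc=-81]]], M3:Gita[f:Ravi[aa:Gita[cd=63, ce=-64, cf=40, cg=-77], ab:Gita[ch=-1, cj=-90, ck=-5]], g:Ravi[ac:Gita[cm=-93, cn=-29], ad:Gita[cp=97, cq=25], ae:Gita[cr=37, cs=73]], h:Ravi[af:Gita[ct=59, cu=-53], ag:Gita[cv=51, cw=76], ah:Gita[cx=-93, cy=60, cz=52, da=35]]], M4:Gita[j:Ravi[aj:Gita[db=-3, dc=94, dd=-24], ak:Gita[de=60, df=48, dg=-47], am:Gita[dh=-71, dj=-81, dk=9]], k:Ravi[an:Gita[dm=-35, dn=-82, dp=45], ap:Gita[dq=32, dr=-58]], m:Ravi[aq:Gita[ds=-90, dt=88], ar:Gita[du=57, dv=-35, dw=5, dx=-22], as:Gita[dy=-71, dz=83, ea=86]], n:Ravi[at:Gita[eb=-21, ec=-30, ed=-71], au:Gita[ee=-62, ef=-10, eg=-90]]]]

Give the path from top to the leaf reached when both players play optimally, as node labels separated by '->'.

p (Gita): max(51, 26, -40) = 51
q (Gita): max(-39, 10, -31) = 10
a (Ravi): min(51, 10) = 10
r (Gita): max(48, -14) = 48
s (Gita): max(-64, -79, -31) = -31
t (Gita): max(-70, -55) = -55
b (Ravi): min(48, -31, -55) = -55
u (Gita): max(12, -37, 8, 5) = 12
v (Gita): max(4, 52) = 52
c (Ravi): min(12, 52) = 12
M1 (Gita): max(10, -55, 12) = 12
w (Gita): max(-50, -56, 32, 86) = 86
x (Gita): max(45, 92) = 92
d (Ravi): min(86, 92) = 86
y (Gita): max(-59, 9, -80) = 9
z (Gita): max(13, -27, -81) = 13
e (Ravi): min(9, 13) = 9
M2 (Gita): max(86, 9) = 86
aa (Gita): max(63, -64, 40, -77) = 63
ab (Gita): max(-1, -90, -5) = -1
f (Ravi): min(63, -1) = -1
ac (Gita): max(-93, -29) = -29
ad (Gita): max(97, 25) = 97
ae (Gita): max(37, 73) = 73
g (Ravi): min(-29, 97, 73) = -29
af (Gita): max(59, -53) = 59
ag (Gita): max(51, 76) = 76
ah (Gita): max(-93, 60, 52, 35) = 60
h (Ravi): min(59, 76, 60) = 59
M3 (Gita): max(-1, -29, 59) = 59
aj (Gita): max(-3, 94, -24) = 94
ak (Gita): max(60, 48, -47) = 60
am (Gita): max(-71, -81, 9) = 9
j (Ravi): min(94, 60, 9) = 9
an (Gita): max(-35, -82, 45) = 45
ap (Gita): max(32, -58) = 32
k (Ravi): min(45, 32) = 32
aq (Gita): max(-90, 88) = 88
ar (Gita): max(57, -35, 5, -22) = 57
as (Gita): max(-71, 83, 86) = 86
m (Ravi): min(88, 57, 86) = 57
at (Gita): max(-21, -30, -71) = -21
au (Gita): max(-62, -10, -90) = -10
n (Ravi): min(-21, -10) = -21
M4 (Gita): max(9, 32, 57, -21) = 57
top (Ravi): min(12, 86, 59, 57) = 12
At top, Ravi picks M1 (lowest: 12).
At M1, Gita picks c (highest: 12).
At c, Ravi picks u (lowest: 12).
At u, Gita picks bj (highest: 12).
Terminal value 12.

top -> M1 -> c -> u -> bj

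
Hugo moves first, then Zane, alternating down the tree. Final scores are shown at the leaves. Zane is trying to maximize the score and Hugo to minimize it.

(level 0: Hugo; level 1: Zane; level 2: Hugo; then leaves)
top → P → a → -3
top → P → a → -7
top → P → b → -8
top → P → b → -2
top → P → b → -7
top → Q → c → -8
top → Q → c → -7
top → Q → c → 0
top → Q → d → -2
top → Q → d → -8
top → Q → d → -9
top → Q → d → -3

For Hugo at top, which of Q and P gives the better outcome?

c (Hugo): min(-8, -7, 0) = -8
d (Hugo): min(-2, -8, -9, -3) = -9
Q (Zane): max(-8, -9) = -8
a (Hugo): min(-3, -7) = -7
b (Hugo): min(-8, -2, -7) = -8
P (Zane): max(-7, -8) = -7
Hugo prefers the lower value; Q=-8, P=-7. Q is better since -8 < -7.

Q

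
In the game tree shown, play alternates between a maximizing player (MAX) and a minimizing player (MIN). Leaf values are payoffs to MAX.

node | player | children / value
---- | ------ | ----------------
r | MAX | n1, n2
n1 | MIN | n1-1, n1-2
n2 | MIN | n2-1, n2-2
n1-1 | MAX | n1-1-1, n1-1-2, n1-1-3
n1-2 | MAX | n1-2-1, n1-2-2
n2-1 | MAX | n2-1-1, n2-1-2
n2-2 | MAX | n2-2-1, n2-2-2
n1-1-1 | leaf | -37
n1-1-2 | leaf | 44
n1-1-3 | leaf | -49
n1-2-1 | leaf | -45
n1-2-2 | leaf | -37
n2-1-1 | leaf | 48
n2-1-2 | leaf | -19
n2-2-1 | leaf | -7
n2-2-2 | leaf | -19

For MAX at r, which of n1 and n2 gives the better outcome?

n2

n1-1 (MAX): max(-37, 44, -49) = 44
n1-2 (MAX): max(-45, -37) = -37
n1 (MIN): min(44, -37) = -37
n2-1 (MAX): max(48, -19) = 48
n2-2 (MAX): max(-7, -19) = -7
n2 (MIN): min(48, -7) = -7
MAX prefers the higher value; n1=-37, n2=-7. n2 is better since -7 > -37.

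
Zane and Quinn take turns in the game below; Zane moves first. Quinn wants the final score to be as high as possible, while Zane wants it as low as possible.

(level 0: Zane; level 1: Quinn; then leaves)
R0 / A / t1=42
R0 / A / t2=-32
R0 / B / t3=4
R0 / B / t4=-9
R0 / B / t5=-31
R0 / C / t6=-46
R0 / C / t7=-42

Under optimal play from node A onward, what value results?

A (Quinn): max(42, -32) = 42

42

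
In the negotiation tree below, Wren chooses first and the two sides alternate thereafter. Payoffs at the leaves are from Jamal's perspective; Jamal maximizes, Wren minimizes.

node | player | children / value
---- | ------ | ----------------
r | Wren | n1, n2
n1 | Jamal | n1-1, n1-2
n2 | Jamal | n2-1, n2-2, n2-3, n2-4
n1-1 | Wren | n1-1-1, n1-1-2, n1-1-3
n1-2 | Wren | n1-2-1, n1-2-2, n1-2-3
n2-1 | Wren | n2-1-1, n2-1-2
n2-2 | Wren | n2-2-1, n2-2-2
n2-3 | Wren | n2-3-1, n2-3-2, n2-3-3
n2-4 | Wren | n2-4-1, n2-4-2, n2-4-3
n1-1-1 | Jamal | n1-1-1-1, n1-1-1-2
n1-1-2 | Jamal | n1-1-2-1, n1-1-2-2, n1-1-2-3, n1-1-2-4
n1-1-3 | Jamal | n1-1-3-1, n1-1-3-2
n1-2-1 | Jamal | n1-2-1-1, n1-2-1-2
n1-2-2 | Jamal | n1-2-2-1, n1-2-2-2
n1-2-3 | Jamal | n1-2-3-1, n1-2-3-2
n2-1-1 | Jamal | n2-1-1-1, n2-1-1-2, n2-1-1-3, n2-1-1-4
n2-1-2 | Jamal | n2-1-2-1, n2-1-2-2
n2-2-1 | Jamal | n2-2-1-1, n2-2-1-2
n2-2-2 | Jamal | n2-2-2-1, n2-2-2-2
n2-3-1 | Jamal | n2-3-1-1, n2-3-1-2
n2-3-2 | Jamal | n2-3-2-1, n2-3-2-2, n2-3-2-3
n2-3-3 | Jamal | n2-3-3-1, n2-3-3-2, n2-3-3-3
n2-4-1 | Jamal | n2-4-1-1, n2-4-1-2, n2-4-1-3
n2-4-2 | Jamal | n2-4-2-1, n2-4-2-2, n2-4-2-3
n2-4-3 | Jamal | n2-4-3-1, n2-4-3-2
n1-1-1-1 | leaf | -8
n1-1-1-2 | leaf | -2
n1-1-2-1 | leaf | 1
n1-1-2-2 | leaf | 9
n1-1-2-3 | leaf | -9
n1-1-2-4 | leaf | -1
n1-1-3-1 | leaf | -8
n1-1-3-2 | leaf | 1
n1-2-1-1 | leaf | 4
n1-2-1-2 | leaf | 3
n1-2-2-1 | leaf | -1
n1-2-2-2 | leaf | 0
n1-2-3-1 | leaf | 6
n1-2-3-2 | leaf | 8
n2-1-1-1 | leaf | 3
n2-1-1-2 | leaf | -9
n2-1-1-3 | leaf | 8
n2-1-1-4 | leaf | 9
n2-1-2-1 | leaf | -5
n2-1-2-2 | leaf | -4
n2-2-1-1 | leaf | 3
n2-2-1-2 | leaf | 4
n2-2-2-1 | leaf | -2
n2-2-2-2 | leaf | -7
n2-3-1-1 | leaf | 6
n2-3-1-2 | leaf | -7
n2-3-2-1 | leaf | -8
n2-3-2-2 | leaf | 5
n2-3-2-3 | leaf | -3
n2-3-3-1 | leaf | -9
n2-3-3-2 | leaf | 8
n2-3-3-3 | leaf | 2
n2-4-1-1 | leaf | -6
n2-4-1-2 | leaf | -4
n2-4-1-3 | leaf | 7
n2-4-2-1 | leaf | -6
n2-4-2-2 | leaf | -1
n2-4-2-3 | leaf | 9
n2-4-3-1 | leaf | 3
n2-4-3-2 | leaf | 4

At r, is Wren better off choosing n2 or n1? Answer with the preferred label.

n2-1-1 (Jamal): max(3, -9, 8, 9) = 9
n2-1-2 (Jamal): max(-5, -4) = -4
n2-1 (Wren): min(9, -4) = -4
n2-2-1 (Jamal): max(3, 4) = 4
n2-2-2 (Jamal): max(-2, -7) = -2
n2-2 (Wren): min(4, -2) = -2
n2-3-1 (Jamal): max(6, -7) = 6
n2-3-2 (Jamal): max(-8, 5, -3) = 5
n2-3-3 (Jamal): max(-9, 8, 2) = 8
n2-3 (Wren): min(6, 5, 8) = 5
n2-4-1 (Jamal): max(-6, -4, 7) = 7
n2-4-2 (Jamal): max(-6, -1, 9) = 9
n2-4-3 (Jamal): max(3, 4) = 4
n2-4 (Wren): min(7, 9, 4) = 4
n2 (Jamal): max(-4, -2, 5, 4) = 5
n1-1-1 (Jamal): max(-8, -2) = -2
n1-1-2 (Jamal): max(1, 9, -9, -1) = 9
n1-1-3 (Jamal): max(-8, 1) = 1
n1-1 (Wren): min(-2, 9, 1) = -2
n1-2-1 (Jamal): max(4, 3) = 4
n1-2-2 (Jamal): max(-1, 0) = 0
n1-2-3 (Jamal): max(6, 8) = 8
n1-2 (Wren): min(4, 0, 8) = 0
n1 (Jamal): max(-2, 0) = 0
Wren prefers the lower value; n2=5, n1=0. n1 is better since 0 < 5.

n1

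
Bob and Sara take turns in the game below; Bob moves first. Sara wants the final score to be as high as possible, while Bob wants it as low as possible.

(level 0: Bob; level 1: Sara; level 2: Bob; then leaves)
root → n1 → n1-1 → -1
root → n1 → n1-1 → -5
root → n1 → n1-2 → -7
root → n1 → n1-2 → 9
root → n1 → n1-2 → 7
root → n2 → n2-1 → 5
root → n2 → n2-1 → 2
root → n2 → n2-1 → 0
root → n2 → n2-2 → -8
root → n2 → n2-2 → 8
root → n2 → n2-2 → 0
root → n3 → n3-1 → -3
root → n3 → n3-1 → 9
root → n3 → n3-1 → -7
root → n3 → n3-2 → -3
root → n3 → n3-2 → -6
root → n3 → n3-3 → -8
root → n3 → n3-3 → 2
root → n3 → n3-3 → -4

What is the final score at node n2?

n2-1 (Bob): min(5, 2, 0) = 0
n2-2 (Bob): min(-8, 8, 0) = -8
n2 (Sara): max(0, -8) = 0

0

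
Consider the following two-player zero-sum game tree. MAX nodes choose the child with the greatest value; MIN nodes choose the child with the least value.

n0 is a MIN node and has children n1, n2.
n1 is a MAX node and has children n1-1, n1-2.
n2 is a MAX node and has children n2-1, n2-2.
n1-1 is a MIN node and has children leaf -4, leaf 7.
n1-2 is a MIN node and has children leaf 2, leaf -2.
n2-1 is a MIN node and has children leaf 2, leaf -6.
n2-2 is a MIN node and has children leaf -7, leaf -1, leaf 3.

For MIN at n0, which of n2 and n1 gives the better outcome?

n2-1 (MIN): min(2, -6) = -6
n2-2 (MIN): min(-7, -1, 3) = -7
n2 (MAX): max(-6, -7) = -6
n1-1 (MIN): min(-4, 7) = -4
n1-2 (MIN): min(2, -2) = -2
n1 (MAX): max(-4, -2) = -2
MIN prefers the lower value; n2=-6, n1=-2. n2 is better since -6 < -2.

n2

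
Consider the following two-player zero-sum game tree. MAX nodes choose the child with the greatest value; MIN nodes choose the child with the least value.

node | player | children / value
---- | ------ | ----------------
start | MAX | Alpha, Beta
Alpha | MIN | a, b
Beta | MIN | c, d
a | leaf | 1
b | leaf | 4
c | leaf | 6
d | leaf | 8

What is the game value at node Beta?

6

Beta (MIN): min(6, 8) = 6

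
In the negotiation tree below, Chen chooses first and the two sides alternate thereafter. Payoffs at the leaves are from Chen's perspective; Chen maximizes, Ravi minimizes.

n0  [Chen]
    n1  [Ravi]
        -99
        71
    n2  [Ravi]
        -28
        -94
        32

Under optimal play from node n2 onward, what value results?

n2 (Ravi): min(-28, -94, 32) = -94

-94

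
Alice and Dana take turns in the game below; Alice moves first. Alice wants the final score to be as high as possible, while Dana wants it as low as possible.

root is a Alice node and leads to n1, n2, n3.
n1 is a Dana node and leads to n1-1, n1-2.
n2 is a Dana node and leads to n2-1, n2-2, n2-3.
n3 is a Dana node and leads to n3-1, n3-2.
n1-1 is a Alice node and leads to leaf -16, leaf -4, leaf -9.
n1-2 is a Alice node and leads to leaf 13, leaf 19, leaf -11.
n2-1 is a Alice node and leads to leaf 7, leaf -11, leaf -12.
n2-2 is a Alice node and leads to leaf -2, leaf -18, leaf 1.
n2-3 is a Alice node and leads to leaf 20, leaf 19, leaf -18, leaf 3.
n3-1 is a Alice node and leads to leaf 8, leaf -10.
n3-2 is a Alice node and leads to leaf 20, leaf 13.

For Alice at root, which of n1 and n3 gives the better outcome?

n3

n1-1 (Alice): max(-16, -4, -9) = -4
n1-2 (Alice): max(13, 19, -11) = 19
n1 (Dana): min(-4, 19) = -4
n3-1 (Alice): max(8, -10) = 8
n3-2 (Alice): max(20, 13) = 20
n3 (Dana): min(8, 20) = 8
Alice prefers the higher value; n1=-4, n3=8. n3 is better since 8 > -4.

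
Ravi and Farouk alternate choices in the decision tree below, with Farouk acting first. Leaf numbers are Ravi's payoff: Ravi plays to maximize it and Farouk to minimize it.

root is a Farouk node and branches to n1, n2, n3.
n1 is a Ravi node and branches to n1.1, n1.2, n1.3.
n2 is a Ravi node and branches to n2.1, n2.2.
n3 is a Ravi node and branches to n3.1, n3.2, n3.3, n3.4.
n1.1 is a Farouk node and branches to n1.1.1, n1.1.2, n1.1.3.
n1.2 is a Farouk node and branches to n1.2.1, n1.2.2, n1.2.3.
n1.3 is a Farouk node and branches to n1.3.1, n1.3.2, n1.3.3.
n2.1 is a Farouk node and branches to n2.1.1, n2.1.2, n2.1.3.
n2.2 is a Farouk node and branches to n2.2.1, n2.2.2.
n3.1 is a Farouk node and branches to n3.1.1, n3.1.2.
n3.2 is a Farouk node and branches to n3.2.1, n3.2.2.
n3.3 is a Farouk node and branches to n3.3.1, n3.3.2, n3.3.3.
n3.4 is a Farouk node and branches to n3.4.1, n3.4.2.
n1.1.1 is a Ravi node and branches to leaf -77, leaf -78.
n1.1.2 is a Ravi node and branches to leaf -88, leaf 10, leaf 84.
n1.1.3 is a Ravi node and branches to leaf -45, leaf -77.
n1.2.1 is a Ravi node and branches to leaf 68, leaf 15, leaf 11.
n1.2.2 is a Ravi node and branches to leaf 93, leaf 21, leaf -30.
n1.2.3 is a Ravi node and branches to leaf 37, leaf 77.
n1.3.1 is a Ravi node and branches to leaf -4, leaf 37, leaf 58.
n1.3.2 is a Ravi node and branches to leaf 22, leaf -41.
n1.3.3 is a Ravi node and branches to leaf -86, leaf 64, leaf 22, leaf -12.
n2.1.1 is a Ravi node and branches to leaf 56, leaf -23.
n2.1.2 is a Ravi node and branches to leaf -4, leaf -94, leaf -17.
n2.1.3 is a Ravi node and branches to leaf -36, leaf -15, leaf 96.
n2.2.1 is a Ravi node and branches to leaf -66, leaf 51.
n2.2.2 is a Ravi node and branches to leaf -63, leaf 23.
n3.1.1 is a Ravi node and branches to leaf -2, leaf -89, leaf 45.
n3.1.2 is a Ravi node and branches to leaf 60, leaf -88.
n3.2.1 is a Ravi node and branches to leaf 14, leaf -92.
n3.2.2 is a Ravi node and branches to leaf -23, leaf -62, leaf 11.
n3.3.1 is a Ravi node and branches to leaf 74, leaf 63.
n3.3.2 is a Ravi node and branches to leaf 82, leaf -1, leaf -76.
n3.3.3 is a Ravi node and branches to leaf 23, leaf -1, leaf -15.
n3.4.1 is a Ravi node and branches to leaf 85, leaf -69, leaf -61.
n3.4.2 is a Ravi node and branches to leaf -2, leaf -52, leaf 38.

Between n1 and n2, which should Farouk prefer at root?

n2

n1.1.1 (Ravi): max(-77, -78) = -77
n1.1.2 (Ravi): max(-88, 10, 84) = 84
n1.1.3 (Ravi): max(-45, -77) = -45
n1.1 (Farouk): min(-77, 84, -45) = -77
n1.2.1 (Ravi): max(68, 15, 11) = 68
n1.2.2 (Ravi): max(93, 21, -30) = 93
n1.2.3 (Ravi): max(37, 77) = 77
n1.2 (Farouk): min(68, 93, 77) = 68
n1.3.1 (Ravi): max(-4, 37, 58) = 58
n1.3.2 (Ravi): max(22, -41) = 22
n1.3.3 (Ravi): max(-86, 64, 22, -12) = 64
n1.3 (Farouk): min(58, 22, 64) = 22
n1 (Ravi): max(-77, 68, 22) = 68
n2.1.1 (Ravi): max(56, -23) = 56
n2.1.2 (Ravi): max(-4, -94, -17) = -4
n2.1.3 (Ravi): max(-36, -15, 96) = 96
n2.1 (Farouk): min(56, -4, 96) = -4
n2.2.1 (Ravi): max(-66, 51) = 51
n2.2.2 (Ravi): max(-63, 23) = 23
n2.2 (Farouk): min(51, 23) = 23
n2 (Ravi): max(-4, 23) = 23
Farouk prefers the lower value; n1=68, n2=23. n2 is better since 23 < 68.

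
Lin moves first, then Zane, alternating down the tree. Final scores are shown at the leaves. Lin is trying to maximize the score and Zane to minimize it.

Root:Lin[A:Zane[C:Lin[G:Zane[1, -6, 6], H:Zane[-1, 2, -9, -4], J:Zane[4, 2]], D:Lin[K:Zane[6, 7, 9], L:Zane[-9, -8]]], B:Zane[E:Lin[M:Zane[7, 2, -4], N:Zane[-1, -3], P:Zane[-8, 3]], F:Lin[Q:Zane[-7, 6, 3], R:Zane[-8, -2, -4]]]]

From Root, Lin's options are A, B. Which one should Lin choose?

A

G (Zane): min(1, -6, 6) = -6
H (Zane): min(-1, 2, -9, -4) = -9
J (Zane): min(4, 2) = 2
C (Lin): max(-6, -9, 2) = 2
K (Zane): min(6, 7, 9) = 6
L (Zane): min(-9, -8) = -9
D (Lin): max(6, -9) = 6
A (Zane): min(2, 6) = 2
M (Zane): min(7, 2, -4) = -4
N (Zane): min(-1, -3) = -3
P (Zane): min(-8, 3) = -8
E (Lin): max(-4, -3, -8) = -3
Q (Zane): min(-7, 6, 3) = -7
R (Zane): min(-8, -2, -4) = -8
F (Lin): max(-7, -8) = -7
B (Zane): min(-3, -7) = -7
Root (Lin): max(2, -7) = 2
Lin at Root wants the highest of {A=2, B=-7}, so chooses A.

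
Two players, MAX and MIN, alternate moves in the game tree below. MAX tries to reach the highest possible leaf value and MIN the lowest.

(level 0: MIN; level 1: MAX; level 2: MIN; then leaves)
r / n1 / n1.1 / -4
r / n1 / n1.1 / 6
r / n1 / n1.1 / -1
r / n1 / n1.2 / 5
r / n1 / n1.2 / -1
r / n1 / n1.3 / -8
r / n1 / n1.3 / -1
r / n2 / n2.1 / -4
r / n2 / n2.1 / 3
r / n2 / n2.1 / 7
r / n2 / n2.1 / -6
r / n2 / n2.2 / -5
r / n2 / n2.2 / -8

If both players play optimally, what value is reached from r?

n1.1 (MIN): min(-4, 6, -1) = -4
n1.2 (MIN): min(5, -1) = -1
n1.3 (MIN): min(-8, -1) = -8
n1 (MAX): max(-4, -1, -8) = -1
n2.1 (MIN): min(-4, 3, 7, -6) = -6
n2.2 (MIN): min(-5, -8) = -8
n2 (MAX): max(-6, -8) = -6
r (MIN): min(-1, -6) = -6

-6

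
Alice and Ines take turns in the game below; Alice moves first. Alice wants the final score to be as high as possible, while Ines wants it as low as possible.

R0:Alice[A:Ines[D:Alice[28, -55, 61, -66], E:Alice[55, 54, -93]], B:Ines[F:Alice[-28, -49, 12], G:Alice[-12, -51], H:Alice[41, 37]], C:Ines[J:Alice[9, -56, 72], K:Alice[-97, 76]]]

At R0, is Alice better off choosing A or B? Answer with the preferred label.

A

D (Alice): max(28, -55, 61, -66) = 61
E (Alice): max(55, 54, -93) = 55
A (Ines): min(61, 55) = 55
F (Alice): max(-28, -49, 12) = 12
G (Alice): max(-12, -51) = -12
H (Alice): max(41, 37) = 41
B (Ines): min(12, -12, 41) = -12
Alice prefers the higher value; A=55, B=-12. A is better since 55 > -12.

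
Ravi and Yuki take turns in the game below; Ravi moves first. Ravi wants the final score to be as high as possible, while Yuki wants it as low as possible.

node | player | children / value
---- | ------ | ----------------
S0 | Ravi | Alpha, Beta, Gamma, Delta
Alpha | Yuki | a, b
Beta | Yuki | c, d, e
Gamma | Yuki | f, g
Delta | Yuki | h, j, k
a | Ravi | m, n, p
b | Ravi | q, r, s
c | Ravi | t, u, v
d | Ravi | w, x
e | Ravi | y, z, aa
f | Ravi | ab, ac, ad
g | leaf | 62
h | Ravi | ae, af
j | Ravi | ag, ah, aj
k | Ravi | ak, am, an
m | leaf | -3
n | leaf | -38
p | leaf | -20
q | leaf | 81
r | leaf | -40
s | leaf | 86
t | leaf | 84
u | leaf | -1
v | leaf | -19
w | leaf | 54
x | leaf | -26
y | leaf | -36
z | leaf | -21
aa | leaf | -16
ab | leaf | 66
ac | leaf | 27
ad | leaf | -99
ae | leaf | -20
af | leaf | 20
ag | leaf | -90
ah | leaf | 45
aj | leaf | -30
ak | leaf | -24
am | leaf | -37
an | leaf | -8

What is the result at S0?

a (Ravi): max(-3, -38, -20) = -3
b (Ravi): max(81, -40, 86) = 86
Alpha (Yuki): min(-3, 86) = -3
c (Ravi): max(84, -1, -19) = 84
d (Ravi): max(54, -26) = 54
e (Ravi): max(-36, -21, -16) = -16
Beta (Yuki): min(84, 54, -16) = -16
f (Ravi): max(66, 27, -99) = 66
Gamma (Yuki): min(66, 62) = 62
h (Ravi): max(-20, 20) = 20
j (Ravi): max(-90, 45, -30) = 45
k (Ravi): max(-24, -37, -8) = -8
Delta (Yuki): min(20, 45, -8) = -8
S0 (Ravi): max(-3, -16, 62, -8) = 62

62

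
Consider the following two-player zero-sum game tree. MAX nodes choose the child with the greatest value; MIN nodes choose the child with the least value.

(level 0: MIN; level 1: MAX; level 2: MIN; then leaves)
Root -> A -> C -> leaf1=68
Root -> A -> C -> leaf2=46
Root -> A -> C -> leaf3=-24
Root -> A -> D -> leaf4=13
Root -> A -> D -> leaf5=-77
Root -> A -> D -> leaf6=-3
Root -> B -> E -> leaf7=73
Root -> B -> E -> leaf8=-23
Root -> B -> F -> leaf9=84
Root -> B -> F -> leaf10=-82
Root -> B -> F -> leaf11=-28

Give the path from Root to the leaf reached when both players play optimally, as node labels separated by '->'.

C (MIN): min(68, 46, -24) = -24
D (MIN): min(13, -77, -3) = -77
A (MAX): max(-24, -77) = -24
E (MIN): min(73, -23) = -23
F (MIN): min(84, -82, -28) = -82
B (MAX): max(-23, -82) = -23
Root (MIN): min(-24, -23) = -24
At Root, MIN picks A (lowest: -24).
At A, MAX picks C (highest: -24).
At C, MIN picks leaf3 (lowest: -24).
Terminal value -24.

Root -> A -> C -> leaf3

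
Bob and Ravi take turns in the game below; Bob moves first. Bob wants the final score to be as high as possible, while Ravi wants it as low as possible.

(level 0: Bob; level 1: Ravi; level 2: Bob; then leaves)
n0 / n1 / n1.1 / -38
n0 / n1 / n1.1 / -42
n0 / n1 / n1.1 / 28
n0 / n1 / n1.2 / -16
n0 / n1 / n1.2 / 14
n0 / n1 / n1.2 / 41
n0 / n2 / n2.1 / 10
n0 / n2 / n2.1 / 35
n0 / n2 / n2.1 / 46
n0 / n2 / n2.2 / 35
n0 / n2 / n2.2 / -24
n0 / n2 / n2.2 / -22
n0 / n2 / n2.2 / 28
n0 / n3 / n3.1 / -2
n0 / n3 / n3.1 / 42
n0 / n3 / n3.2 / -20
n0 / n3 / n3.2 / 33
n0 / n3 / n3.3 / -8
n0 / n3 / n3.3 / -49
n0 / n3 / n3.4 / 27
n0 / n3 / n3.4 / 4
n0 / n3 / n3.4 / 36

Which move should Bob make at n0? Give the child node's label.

n2

n1.1 (Bob): max(-38, -42, 28) = 28
n1.2 (Bob): max(-16, 14, 41) = 41
n1 (Ravi): min(28, 41) = 28
n2.1 (Bob): max(10, 35, 46) = 46
n2.2 (Bob): max(35, -24, -22, 28) = 35
n2 (Ravi): min(46, 35) = 35
n3.1 (Bob): max(-2, 42) = 42
n3.2 (Bob): max(-20, 33) = 33
n3.3 (Bob): max(-8, -49) = -8
n3.4 (Bob): max(27, 4, 36) = 36
n3 (Ravi): min(42, 33, -8, 36) = -8
n0 (Bob): max(28, 35, -8) = 35
Bob at n0 wants the highest of {n1=28, n2=35, n3=-8}, so chooses n2.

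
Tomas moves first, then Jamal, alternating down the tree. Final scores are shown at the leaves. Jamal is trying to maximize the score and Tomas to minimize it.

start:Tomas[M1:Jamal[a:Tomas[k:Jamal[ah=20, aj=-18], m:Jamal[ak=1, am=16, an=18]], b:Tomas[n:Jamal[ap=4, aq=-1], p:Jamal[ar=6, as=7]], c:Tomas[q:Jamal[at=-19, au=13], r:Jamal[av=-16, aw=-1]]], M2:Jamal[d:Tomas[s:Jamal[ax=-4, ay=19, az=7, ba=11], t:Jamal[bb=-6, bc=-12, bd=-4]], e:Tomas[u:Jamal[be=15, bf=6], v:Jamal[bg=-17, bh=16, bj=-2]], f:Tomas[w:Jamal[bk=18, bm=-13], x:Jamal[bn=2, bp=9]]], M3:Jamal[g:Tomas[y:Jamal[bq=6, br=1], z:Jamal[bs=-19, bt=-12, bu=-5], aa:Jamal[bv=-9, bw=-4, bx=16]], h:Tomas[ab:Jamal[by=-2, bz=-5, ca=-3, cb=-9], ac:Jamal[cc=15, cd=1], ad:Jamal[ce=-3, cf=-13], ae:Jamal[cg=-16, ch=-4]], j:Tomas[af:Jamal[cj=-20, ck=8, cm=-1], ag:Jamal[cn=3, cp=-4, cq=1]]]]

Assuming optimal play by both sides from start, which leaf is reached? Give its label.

k (Jamal): max(20, -18) = 20
m (Jamal): max(1, 16, 18) = 18
a (Tomas): min(20, 18) = 18
n (Jamal): max(4, -1) = 4
p (Jamal): max(6, 7) = 7
b (Tomas): min(4, 7) = 4
q (Jamal): max(-19, 13) = 13
r (Jamal): max(-16, -1) = -1
c (Tomas): min(13, -1) = -1
M1 (Jamal): max(18, 4, -1) = 18
s (Jamal): max(-4, 19, 7, 11) = 19
t (Jamal): max(-6, -12, -4) = -4
d (Tomas): min(19, -4) = -4
u (Jamal): max(15, 6) = 15
v (Jamal): max(-17, 16, -2) = 16
e (Tomas): min(15, 16) = 15
w (Jamal): max(18, -13) = 18
x (Jamal): max(2, 9) = 9
f (Tomas): min(18, 9) = 9
M2 (Jamal): max(-4, 15, 9) = 15
y (Jamal): max(6, 1) = 6
z (Jamal): max(-19, -12, -5) = -5
aa (Jamal): max(-9, -4, 16) = 16
g (Tomas): min(6, -5, 16) = -5
ab (Jamal): max(-2, -5, -3, -9) = -2
ac (Jamal): max(15, 1) = 15
ad (Jamal): max(-3, -13) = -3
ae (Jamal): max(-16, -4) = -4
h (Tomas): min(-2, 15, -3, -4) = -4
af (Jamal): max(-20, 8, -1) = 8
ag (Jamal): max(3, -4, 1) = 3
j (Tomas): min(8, 3) = 3
M3 (Jamal): max(-5, -4, 3) = 3
start (Tomas): min(18, 15, 3) = 3
At start, Tomas picks M3 (lowest: 3).
At M3, Jamal picks j (highest: 3).
At j, Tomas picks ag (lowest: 3).
At ag, Jamal picks cn (highest: 3).
Terminal value 3.

cn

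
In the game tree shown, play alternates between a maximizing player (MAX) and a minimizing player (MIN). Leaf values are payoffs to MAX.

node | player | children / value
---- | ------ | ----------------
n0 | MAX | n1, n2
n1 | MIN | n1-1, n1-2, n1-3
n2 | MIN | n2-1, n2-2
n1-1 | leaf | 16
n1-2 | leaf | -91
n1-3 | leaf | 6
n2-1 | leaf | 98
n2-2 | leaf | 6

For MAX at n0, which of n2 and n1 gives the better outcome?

n2 (MIN): min(98, 6) = 6
n1 (MIN): min(16, -91, 6) = -91
MAX prefers the higher value; n2=6, n1=-91. n2 is better since 6 > -91.

n2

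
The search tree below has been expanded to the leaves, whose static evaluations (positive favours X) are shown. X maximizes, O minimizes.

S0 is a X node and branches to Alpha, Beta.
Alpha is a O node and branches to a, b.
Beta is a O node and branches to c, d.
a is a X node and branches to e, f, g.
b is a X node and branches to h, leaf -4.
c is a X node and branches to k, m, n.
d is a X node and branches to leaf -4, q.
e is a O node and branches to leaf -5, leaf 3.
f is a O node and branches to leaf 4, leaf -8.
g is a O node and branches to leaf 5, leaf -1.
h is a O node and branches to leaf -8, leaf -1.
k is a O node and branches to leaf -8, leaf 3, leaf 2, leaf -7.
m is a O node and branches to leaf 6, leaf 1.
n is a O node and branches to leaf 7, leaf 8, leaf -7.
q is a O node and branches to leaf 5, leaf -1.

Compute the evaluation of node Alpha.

e (O): min(-5, 3) = -5
f (O): min(4, -8) = -8
g (O): min(5, -1) = -1
a (X): max(-5, -8, -1) = -1
h (O): min(-8, -1) = -8
b (X): max(-8, -4) = -4
Alpha (O): min(-1, -4) = -4

-4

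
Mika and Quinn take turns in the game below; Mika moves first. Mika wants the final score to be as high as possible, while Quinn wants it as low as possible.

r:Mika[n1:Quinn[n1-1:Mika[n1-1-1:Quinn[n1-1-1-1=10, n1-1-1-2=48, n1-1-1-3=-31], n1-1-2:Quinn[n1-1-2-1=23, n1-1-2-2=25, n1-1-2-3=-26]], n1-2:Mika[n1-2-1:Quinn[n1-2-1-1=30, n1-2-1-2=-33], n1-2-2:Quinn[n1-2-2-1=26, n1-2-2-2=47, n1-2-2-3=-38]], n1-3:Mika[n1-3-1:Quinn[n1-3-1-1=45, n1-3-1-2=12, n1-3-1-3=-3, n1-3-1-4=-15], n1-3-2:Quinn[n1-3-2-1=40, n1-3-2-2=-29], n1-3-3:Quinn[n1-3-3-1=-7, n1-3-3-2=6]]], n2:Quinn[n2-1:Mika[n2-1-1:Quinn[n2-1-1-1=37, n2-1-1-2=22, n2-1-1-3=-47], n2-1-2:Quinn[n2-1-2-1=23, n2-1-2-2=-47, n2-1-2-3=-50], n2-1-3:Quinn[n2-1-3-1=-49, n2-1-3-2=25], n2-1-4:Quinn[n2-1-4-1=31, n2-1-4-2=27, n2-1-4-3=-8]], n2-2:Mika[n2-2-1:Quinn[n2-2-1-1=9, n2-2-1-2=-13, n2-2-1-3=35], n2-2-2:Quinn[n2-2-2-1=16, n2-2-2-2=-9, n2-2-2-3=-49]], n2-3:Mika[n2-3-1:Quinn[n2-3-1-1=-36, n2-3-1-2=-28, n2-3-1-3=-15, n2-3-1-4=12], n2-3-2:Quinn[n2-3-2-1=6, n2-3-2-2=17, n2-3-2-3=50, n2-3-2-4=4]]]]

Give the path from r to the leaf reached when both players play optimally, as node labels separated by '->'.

n1-1-1 (Quinn): min(10, 48, -31) = -31
n1-1-2 (Quinn): min(23, 25, -26) = -26
n1-1 (Mika): max(-31, -26) = -26
n1-2-1 (Quinn): min(30, -33) = -33
n1-2-2 (Quinn): min(26, 47, -38) = -38
n1-2 (Mika): max(-33, -38) = -33
n1-3-1 (Quinn): min(45, 12, -3, -15) = -15
n1-3-2 (Quinn): min(40, -29) = -29
n1-3-3 (Quinn): min(-7, 6) = -7
n1-3 (Mika): max(-15, -29, -7) = -7
n1 (Quinn): min(-26, -33, -7) = -33
n2-1-1 (Quinn): min(37, 22, -47) = -47
n2-1-2 (Quinn): min(23, -47, -50) = -50
n2-1-3 (Quinn): min(-49, 25) = -49
n2-1-4 (Quinn): min(31, 27, -8) = -8
n2-1 (Mika): max(-47, -50, -49, -8) = -8
n2-2-1 (Quinn): min(9, -13, 35) = -13
n2-2-2 (Quinn): min(16, -9, -49) = -49
n2-2 (Mika): max(-13, -49) = -13
n2-3-1 (Quinn): min(-36, -28, -15, 12) = -36
n2-3-2 (Quinn): min(6, 17, 50, 4) = 4
n2-3 (Mika): max(-36, 4) = 4
n2 (Quinn): min(-8, -13, 4) = -13
r (Mika): max(-33, -13) = -13
At r, Mika picks n2 (highest: -13).
At n2, Quinn picks n2-2 (lowest: -13).
At n2-2, Mika picks n2-2-1 (highest: -13).
At n2-2-1, Quinn picks n2-2-1-2 (lowest: -13).
Terminal value -13.

r -> n2 -> n2-2 -> n2-2-1 -> n2-2-1-2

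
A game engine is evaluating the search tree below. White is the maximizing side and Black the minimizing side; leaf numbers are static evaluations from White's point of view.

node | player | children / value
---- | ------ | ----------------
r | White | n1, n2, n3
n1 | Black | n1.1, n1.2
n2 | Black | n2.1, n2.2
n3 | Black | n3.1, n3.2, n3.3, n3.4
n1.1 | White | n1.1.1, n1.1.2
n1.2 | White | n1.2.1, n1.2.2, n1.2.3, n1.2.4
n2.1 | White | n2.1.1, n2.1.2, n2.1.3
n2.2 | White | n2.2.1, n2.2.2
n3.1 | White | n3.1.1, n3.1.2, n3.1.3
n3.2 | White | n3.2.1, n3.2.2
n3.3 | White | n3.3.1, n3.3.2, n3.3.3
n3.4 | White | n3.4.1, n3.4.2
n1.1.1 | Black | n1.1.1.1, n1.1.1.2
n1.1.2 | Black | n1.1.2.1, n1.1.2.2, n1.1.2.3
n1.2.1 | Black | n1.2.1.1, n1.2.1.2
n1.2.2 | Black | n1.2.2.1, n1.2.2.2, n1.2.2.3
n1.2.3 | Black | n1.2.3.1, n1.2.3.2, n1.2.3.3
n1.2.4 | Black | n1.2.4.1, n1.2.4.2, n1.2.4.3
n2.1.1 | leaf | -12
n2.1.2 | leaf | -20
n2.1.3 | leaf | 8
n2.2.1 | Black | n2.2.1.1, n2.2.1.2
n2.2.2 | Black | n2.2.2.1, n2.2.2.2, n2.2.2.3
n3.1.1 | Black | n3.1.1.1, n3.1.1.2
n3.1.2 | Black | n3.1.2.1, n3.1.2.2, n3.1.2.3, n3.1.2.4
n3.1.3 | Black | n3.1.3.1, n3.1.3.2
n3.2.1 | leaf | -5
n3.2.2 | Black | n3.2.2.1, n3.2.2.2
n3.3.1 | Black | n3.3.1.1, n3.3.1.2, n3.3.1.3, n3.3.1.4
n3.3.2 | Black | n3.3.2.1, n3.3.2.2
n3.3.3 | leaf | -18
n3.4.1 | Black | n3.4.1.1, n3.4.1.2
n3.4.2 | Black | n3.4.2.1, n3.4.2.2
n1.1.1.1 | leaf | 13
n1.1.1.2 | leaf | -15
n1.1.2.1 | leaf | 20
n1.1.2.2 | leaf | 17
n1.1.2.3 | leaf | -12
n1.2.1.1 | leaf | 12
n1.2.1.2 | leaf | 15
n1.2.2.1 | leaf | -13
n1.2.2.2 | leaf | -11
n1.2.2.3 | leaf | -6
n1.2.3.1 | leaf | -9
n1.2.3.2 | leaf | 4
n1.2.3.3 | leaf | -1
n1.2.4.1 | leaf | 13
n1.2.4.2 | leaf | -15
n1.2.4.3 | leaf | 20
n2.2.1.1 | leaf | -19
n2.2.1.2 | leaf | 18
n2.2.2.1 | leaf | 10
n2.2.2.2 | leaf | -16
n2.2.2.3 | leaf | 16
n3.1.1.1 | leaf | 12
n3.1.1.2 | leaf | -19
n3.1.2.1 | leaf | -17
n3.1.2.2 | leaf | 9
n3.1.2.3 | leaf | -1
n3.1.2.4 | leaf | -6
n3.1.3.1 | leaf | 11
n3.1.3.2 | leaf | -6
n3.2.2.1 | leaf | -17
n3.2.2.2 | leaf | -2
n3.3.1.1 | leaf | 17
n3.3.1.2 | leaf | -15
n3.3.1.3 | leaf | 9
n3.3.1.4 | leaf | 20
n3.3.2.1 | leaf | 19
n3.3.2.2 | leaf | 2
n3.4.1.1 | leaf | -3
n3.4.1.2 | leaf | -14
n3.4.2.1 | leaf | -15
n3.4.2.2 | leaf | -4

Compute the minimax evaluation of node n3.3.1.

-15

n3.3.1 (Black): min(17, -15, 9, 20) = -15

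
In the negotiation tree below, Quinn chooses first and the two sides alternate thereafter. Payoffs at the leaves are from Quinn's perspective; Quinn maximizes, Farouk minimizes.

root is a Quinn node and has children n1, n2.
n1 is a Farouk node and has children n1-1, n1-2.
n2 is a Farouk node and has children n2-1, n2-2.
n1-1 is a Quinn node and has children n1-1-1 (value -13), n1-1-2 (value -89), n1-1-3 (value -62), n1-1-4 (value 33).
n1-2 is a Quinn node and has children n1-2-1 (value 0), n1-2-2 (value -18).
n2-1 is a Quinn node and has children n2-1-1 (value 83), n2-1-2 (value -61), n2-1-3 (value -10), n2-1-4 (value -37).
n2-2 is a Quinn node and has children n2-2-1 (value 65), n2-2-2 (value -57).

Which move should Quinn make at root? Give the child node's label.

n2

n1-1 (Quinn): max(-13, -89, -62, 33) = 33
n1-2 (Quinn): max(0, -18) = 0
n1 (Farouk): min(33, 0) = 0
n2-1 (Quinn): max(83, -61, -10, -37) = 83
n2-2 (Quinn): max(65, -57) = 65
n2 (Farouk): min(83, 65) = 65
root (Quinn): max(0, 65) = 65
Quinn at root wants the highest of {n1=0, n2=65}, so chooses n2.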